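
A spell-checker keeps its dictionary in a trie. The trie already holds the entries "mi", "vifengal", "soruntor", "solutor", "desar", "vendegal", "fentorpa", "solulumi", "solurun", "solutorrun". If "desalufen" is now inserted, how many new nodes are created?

5

Walking "desalufen" from the root, the first 4 characters ("desa") follow existing edges; "l" is the first miss.
Each of the 5 remaining characters creates one node.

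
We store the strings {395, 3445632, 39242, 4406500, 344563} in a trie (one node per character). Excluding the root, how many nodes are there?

Trace insertions, counting only characters that open a new branch:
  "395" → 3 new (3, 9, 5)
  "3445632" → prefix "3" already present; 6 new (4, 4, 5, 6, 3, 2)
  "39242" → prefix "39" already present; 3 new (2, 4, 2)
  "4406500" → 7 new (4, 4, 0, 6, 5, 0, 0)
  "344563" → prefix "344563" already present; 0 new (none)
Total nodes = 3 + 6 + 3 + 7 + 0 = 19

19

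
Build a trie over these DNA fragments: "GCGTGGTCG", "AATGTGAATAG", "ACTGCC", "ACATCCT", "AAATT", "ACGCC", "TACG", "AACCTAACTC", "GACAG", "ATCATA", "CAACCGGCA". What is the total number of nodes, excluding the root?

For each word, the new-node count is its length minus the longest prefix already in the trie:
  "GCGTGGTCG" → 9 new (G, C, G, T, G, G, T, C, G)
  "AATGTGAATAG" → 11 new (A, A, T, G, T, G, A, A, T, A, G)
  "ACTGCC" → prefix "A" already present; 5 new (C, T, G, C, C)
  "ACATCCT" → prefix "AC" already present; 5 new (A, T, C, C, T)
  "AAATT" → prefix "AA" already present; 3 new (A, T, T)
  "ACGCC" → prefix "AC" already present; 3 new (G, C, C)
  "TACG" → 4 new (T, A, C, G)
  "AACCTAACTC" → prefix "AA" already present; 8 new (C, C, T, A, A, C, T, C)
  "GACAG" → prefix "G" already present; 4 new (A, C, A, G)
  "ATCATA" → prefix "A" already present; 5 new (T, C, A, T, A)
  "CAACCGGCA" → 9 new (C, A, A, C, C, G, G, C, A)
Total nodes = 9 + 11 + 5 + 5 + 3 + 3 + 4 + 8 + 4 + 5 + 9 = 66

66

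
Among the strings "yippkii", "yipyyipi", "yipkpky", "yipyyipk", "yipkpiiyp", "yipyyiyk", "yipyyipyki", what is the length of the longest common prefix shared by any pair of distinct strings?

7

Equivalently: take the maximum, over all pairs, of their longest common prefix length.
"yipyyipi" and "yipyyipk" agree on "yipyyip" (7 characters) before diverging; nothing deeper is shared.
Longest shared-prefix length: 7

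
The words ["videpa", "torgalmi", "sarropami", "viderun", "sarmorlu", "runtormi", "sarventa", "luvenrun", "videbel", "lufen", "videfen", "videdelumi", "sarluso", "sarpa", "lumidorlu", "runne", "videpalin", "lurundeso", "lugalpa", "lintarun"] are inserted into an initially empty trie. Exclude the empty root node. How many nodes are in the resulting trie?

104

Insert word by word; a character creates a node only if that edge doesn't already exist:
  "videpa" → 6 new (v, i, d, e, p, a)
  "torgalmi" → 8 new (t, o, r, g, a, l, m, i)
  "sarropami" → 9 new (s, a, r, r, o, p, a, m, i)
  "viderun" → prefix "vide" already present; 3 new (r, u, n)
  "sarmorlu" → prefix "sar" already present; 5 new (m, o, r, l, u)
  "runtormi" → 8 new (r, u, n, t, o, r, m, i)
  "sarventa" → prefix "sar" already present; 5 new (v, e, n, t, a)
  "luvenrun" → 8 new (l, u, v, e, n, r, u, n)
  "videbel" → prefix "vide" already present; 3 new (b, e, l)
  "lufen" → prefix "lu" already present; 3 new (f, e, n)
  "videfen" → prefix "vide" already present; 3 new (f, e, n)
  "videdelumi" → prefix "vide" already present; 6 new (d, e, l, u, m, i)
  "sarluso" → prefix "sar" already present; 4 new (l, u, s, o)
  "sarpa" → prefix "sar" already present; 2 new (p, a)
  "lumidorlu" → prefix "lu" already present; 7 new (m, i, d, o, r, l, u)
  "runne" → prefix "run" already present; 2 new (n, e)
  "videpalin" → prefix "videpa" already present; 3 new (l, i, n)
  "lurundeso" → prefix "lu" already present; 7 new (r, u, n, d, e, s, o)
  "lugalpa" → prefix "lu" already present; 5 new (g, a, l, p, a)
  "lintarun" → prefix "l" already present; 7 new (i, n, t, a, r, u, n)
Total nodes = 6 + 8 + 9 + 3 + 5 + 8 + 5 + 8 + 3 + 3 + 3 + 6 + 4 + 2 + 7 + 2 + 3 + 7 + 5 + 7 = 104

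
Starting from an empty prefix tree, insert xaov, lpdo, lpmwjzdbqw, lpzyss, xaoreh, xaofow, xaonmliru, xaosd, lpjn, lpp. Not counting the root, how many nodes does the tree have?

37

Insert word by word; a character creates a node only if that edge doesn't already exist:
  "xaov" → 4 new (x, a, o, v)
  "lpdo" → 4 new (l, p, d, o)
  "lpmwjzdbqw" → prefix "lp" already present; 8 new (m, w, j, z, d, b, q, w)
  "lpzyss" → prefix "lp" already present; 4 new (z, y, s, s)
  "xaoreh" → prefix "xao" already present; 3 new (r, e, h)
  "xaofow" → prefix "xao" already present; 3 new (f, o, w)
  "xaonmliru" → prefix "xao" already present; 6 new (n, m, l, i, r, u)
  "xaosd" → prefix "xao" already present; 2 new (s, d)
  "lpjn" → prefix "lp" already present; 2 new (j, n)
  "lpp" → prefix "lp" already present; 1 new (p)
Total nodes = 4 + 4 + 8 + 4 + 3 + 3 + 6 + 2 + 2 + 1 = 37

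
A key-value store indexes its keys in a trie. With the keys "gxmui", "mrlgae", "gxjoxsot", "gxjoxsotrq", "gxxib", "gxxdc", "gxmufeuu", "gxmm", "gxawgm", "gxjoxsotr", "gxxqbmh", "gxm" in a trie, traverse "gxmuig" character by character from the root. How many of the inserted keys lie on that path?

Traverse "gxmuig" character by character; count nodes along the way that are marked as word ends.
Prefixes of the query that are stored words: "gxm", "gxmui"
Count: 2

2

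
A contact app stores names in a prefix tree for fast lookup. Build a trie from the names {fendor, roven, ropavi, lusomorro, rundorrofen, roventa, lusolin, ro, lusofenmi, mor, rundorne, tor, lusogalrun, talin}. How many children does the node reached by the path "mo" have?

1

The children of the "mo" node are the distinct next characters among strings starting with "mo".
Characters that immediately follow "mo" among the stored strings: {r}.
That node has 1 child edge.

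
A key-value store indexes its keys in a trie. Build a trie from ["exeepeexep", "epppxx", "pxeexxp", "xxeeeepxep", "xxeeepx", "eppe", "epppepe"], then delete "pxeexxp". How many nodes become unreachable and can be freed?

7

A node on "pxeexxp"'s path can go only if nothing else ends at it or branches off below it.
No other word shares any prefix with "pxeexxp", so all 7 of its nodes go.
Nodes removed: 7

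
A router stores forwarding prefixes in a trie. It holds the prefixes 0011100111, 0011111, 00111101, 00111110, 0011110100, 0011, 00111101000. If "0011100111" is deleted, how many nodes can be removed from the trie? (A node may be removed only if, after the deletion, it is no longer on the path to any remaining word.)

After clearing the end-marker at "0011100111", prune upward until reaching a node still needed by another word.
The suffix "00111" (5 nodes) is used only by "0011100111"; the node for "00111" still has the child "1", so pruning stops there.
Nodes removed: 5

5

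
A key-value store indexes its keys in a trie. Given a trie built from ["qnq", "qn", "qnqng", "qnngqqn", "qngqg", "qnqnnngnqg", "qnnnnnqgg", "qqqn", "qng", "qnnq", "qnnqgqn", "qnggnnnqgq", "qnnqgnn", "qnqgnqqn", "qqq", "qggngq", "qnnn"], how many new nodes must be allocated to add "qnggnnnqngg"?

3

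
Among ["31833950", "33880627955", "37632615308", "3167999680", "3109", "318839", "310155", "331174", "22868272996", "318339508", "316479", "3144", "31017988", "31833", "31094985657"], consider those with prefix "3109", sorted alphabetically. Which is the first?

3109

Filter for "3109…" and sort: "3109", "31094985657"
Position 1: 3109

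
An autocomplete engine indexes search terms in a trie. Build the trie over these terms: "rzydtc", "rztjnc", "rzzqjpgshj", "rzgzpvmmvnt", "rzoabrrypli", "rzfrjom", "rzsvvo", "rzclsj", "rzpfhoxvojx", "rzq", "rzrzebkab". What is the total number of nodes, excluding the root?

66

Count nodes per top-level branch (shared prefixes stored once):
  'r'-branch (rzclsj, rzfrjom, rzgzpvmmvnt, rzoabrrypli, rzpfhoxvojx, rzq, rzrzebkab, rzsvvo, rztjnc, rzydtc, rzzqjpgshj): 66 nodes
Sum: 66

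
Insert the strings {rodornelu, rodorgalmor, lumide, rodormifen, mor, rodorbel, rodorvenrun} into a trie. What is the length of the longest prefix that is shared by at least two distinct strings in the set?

Equivalently: take the maximum, over all pairs, of their longest common prefix length.
e.g. "rodorbel" and "rodorgalmor" share the prefix "rodor" of length 5; no pair shares a longer one.
Longest shared-prefix length: 5

5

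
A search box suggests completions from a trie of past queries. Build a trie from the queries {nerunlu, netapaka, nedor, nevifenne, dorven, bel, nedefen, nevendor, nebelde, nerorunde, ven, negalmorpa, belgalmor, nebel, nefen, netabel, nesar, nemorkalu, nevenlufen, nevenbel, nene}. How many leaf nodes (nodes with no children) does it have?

A leaf is a node with no children — equivalently, the end of a word that is not a proper prefix of any other stored word.
Those words: "belgalmor", "dorven", "nebelde", "nedefen", "nedor", "nefen", "negalmorpa", "nemorkalu", "nene", "nerorunde", "nerunlu", "nesar", "netabel", "netapaka", "nevenbel", "nevendor", "nevenlufen", "nevifenne", "ven"
Leaf count: 19

19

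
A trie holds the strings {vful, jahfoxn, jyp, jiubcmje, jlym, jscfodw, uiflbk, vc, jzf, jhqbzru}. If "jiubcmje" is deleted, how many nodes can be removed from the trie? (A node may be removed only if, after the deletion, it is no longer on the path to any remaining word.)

7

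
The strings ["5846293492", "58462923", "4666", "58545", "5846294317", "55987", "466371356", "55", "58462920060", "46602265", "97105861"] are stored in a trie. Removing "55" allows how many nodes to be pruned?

Walk "55" from the leaf back toward the root, removing each node that no remaining word uses.
Every node on "55" is still needed (e.g. by "55987"), so nothing is freed.
Nodes removed: 0

0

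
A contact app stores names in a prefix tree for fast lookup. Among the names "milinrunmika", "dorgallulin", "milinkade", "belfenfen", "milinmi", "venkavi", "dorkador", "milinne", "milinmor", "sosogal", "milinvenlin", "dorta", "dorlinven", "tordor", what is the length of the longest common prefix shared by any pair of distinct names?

6

Look for the deepest trie node that still has at least two words in its subtree.
e.g. "milinmi" and "milinmor" share the prefix "milinm" of length 6; no pair shares a longer one.
Longest shared-prefix length: 6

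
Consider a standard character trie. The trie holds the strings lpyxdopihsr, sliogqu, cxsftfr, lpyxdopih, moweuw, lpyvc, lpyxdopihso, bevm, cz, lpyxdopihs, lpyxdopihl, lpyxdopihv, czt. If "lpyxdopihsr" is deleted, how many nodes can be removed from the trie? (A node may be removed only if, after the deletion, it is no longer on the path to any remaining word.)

1

A node on "lpyxdopihsr"'s path can go only if nothing else ends at it or branches off below it.
The suffix "r" (1 node) is used only by "lpyxdopihsr"; the node for "lpyxdopihs" still has the child "o", so pruning stops there.
Nodes removed: 1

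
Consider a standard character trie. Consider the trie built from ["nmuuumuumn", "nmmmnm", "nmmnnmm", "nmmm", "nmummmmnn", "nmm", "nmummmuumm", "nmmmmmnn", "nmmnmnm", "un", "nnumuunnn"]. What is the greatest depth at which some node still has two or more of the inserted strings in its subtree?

6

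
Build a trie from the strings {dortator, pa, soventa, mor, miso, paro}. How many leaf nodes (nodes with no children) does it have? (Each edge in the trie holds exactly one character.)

A leaf is a node with no children — equivalently, the end of a word that is not a proper prefix of any other stored word.
Those words: "dortator", "miso", "mor", "paro", "soventa"
Leaf count: 5

5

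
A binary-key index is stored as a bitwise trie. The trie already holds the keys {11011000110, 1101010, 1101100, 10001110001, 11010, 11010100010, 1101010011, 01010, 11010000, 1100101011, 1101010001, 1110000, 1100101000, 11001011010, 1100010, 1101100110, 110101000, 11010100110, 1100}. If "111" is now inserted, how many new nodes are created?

0

"111" is already a full path in the trie; only an end-marker is added.
No new nodes are needed: 0.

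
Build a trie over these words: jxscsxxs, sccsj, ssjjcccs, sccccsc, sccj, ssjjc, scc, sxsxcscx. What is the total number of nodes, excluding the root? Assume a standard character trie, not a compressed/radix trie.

32

Trie structure (* marks end of a word):
(root)
├─ j
│  └─ x
│     └─ s
│        └─ c
│           └─ s
│              └─ x
│                 └─ x
│                    └─ s *
└─ s
   ├─ c
   │  └─ c *
   │     ├─ c
   │     │  └─ c
   │     │     └─ s
   │     │        └─ c *
   │     ├─ j *
   │     └─ s
   │        └─ j *
   ├─ s
   │  └─ j
   │     └─ j
   │        └─ c *
   │           └─ c
   │              └─ c
   │                 └─ s *
   └─ x
      └─ s
         └─ x
            └─ c
               └─ s
                  └─ c
                     └─ x *
Counting every labelled node above: 32.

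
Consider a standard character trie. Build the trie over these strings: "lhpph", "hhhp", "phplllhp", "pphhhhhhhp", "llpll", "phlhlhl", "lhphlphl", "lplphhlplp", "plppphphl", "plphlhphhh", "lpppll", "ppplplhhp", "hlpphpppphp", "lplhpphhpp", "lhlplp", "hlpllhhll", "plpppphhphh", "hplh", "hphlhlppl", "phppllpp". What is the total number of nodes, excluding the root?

123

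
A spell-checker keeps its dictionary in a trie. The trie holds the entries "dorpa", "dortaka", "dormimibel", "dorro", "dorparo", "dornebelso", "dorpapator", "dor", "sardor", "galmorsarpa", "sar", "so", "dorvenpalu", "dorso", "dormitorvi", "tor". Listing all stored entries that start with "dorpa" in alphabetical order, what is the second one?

DFS of the "dorpa" subtree visits, in order: "dorpa", "dorpapator", "dorparo"
Position 2: dorpapator

dorpapator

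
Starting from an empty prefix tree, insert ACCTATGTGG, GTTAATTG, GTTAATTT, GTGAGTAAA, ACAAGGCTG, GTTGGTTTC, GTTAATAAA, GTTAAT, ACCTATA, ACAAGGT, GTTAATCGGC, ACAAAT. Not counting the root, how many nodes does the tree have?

Insert word by word; a character creates a node only if that edge doesn't already exist:
  "ACCTATGTGG" → 10 new (A, C, C, T, A, T, G, T, G, G)
  "GTTAATTG" → 8 new (G, T, T, A, A, T, T, G)
  "GTTAATTT" → prefix "GTTAATT" already present; 1 new (T)
  "GTGAGTAAA" → prefix "GT" already present; 7 new (G, A, G, T, A, A, A)
  "ACAAGGCTG" → prefix "AC" already present; 7 new (A, A, G, G, C, T, G)
  "GTTGGTTTC" → prefix "GTT" already present; 6 new (G, G, T, T, T, C)
  "GTTAATAAA" → prefix "GTTAAT" already present; 3 new (A, A, A)
  "GTTAAT" → prefix "GTTAAT" already present; 0 new (none)
  "ACCTATA" → prefix "ACCTAT" already present; 1 new (A)
  "ACAAGGT" → prefix "ACAAGG" already present; 1 new (T)
  "GTTAATCGGC" → prefix "GTTAAT" already present; 4 new (C, G, G, C)
  "ACAAAT" → prefix "ACAA" already present; 2 new (A, T)
Total nodes = 10 + 8 + 1 + 7 + 7 + 6 + 3 + 0 + 1 + 1 + 4 + 2 = 50

50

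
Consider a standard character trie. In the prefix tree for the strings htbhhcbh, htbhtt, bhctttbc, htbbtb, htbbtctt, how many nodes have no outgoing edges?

5

A leaf is a node with no children — equivalently, the end of a word that is not a proper prefix of any other stored word.
Those words: "bhctttbc", "htbbtb", "htbbtctt", "htbhhcbh", "htbhtt"
Leaf count: 5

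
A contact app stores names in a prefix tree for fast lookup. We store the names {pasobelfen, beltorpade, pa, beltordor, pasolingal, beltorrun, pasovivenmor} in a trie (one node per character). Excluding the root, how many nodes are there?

40

Trace insertions, counting only characters that open a new branch:
  "pasobelfen" → 10 new (p, a, s, o, b, e, l, f, e, n)
  "beltorpade" → 10 new (b, e, l, t, o, r, p, a, d, e)
  "pa" → prefix "pa" already present; 0 new (none)
  "beltordor" → prefix "beltor" already present; 3 new (d, o, r)
  "pasolingal" → prefix "paso" already present; 6 new (l, i, n, g, a, l)
  "beltorrun" → prefix "beltor" already present; 3 new (r, u, n)
  "pasovivenmor" → prefix "paso" already present; 8 new (v, i, v, e, n, m, o, r)
Total nodes = 10 + 10 + 0 + 3 + 6 + 3 + 8 = 40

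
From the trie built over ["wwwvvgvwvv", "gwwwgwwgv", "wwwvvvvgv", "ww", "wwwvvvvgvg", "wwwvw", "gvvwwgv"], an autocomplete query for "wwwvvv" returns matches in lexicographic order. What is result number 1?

wwwvvvvgv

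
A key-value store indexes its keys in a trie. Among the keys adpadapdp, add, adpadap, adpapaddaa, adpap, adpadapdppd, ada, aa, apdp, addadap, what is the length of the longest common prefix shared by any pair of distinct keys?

9

The deepest shared node is where two words last agree before diverging.
"adpadapdp" and "adpadapdppd" agree on "adpadapdp" (9 characters) before diverging; nothing deeper is shared.
Longest shared-prefix length: 9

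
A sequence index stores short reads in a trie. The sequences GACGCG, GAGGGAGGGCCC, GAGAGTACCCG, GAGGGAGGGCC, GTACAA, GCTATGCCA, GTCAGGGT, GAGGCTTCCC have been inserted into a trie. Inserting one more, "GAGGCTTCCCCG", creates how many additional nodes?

2

"GAGGCTTCCC" is already a path in the trie; the remaining "CG" must be added.
Each of the 2 remaining characters creates one node.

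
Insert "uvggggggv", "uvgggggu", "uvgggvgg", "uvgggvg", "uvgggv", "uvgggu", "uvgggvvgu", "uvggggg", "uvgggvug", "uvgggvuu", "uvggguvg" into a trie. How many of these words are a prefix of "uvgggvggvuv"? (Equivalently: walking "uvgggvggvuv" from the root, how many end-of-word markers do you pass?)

3

Traverse "uvgggvggvuv" character by character; count nodes along the way that are marked as word ends.
Prefixes of the query that are stored words: "uvgggv", "uvgggvg", "uvgggvgg"
Count: 3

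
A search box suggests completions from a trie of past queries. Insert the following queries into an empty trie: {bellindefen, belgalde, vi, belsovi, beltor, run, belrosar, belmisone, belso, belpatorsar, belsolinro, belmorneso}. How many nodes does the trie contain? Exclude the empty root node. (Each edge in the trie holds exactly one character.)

58

For each word, the new-node count is its length minus the longest prefix already in the trie:
  "bellindefen" → 11 new (b, e, l, l, i, n, d, e, f, e, n)
  "belgalde" → prefix "bel" already present; 5 new (g, a, l, d, e)
  "vi" → 2 new (v, i)
  "belsovi" → prefix "bel" already present; 4 new (s, o, v, i)
  "beltor" → prefix "bel" already present; 3 new (t, o, r)
  "run" → 3 new (r, u, n)
  "belrosar" → prefix "bel" already present; 5 new (r, o, s, a, r)
  "belmisone" → prefix "bel" already present; 6 new (m, i, s, o, n, e)
  "belso" → prefix "belso" already present; 0 new (none)
  "belpatorsar" → prefix "bel" already present; 8 new (p, a, t, o, r, s, a, r)
  "belsolinro" → prefix "belso" already present; 5 new (l, i, n, r, o)
  "belmorneso" → prefix "belm" already present; 6 new (o, r, n, e, s, o)
Total nodes = 11 + 5 + 2 + 4 + 3 + 3 + 5 + 6 + 0 + 8 + 5 + 6 = 58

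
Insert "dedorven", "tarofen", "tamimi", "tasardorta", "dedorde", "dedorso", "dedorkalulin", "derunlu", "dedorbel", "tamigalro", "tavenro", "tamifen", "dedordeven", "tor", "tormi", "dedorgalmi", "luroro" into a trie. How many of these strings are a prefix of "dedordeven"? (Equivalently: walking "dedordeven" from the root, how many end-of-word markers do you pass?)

2

Traverse "dedordeven" character by character; count nodes along the way that are marked as word ends.
Prefixes of the query that are stored words: "dedorde", "dedordeven"
Count: 2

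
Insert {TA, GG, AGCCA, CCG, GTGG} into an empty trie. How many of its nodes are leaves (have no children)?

5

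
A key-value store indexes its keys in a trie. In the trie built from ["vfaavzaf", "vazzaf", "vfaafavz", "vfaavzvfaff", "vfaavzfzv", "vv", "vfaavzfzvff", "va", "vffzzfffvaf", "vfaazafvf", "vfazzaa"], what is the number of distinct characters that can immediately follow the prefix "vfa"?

2

The children of the "vfa" node are the distinct next characters among strings starting with "vfa".
Characters that immediately follow "vfa" among the stored strings: {a, z}.
That node has 2 child edges.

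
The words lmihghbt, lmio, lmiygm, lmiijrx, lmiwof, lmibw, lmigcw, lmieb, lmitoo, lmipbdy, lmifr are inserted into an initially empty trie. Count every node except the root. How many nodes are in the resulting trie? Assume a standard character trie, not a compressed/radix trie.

35

For each word, the new-node count is its length minus the longest prefix already in the trie:
  "lmihghbt" → 8 new (l, m, i, h, g, h, b, t)
  "lmio" → prefix "lmi" already present; 1 new (o)
  "lmiygm" → prefix "lmi" already present; 3 new (y, g, m)
  "lmiijrx" → prefix "lmi" already present; 4 new (i, j, r, x)
  "lmiwof" → prefix "lmi" already present; 3 new (w, o, f)
  "lmibw" → prefix "lmi" already present; 2 new (b, w)
  "lmigcw" → prefix "lmi" already present; 3 new (g, c, w)
  "lmieb" → prefix "lmi" already present; 2 new (e, b)
  "lmitoo" → prefix "lmi" already present; 3 new (t, o, o)
  "lmipbdy" → prefix "lmi" already present; 4 new (p, b, d, y)
  "lmifr" → prefix "lmi" already present; 2 new (f, r)
Total nodes = 8 + 1 + 3 + 4 + 3 + 2 + 3 + 2 + 3 + 4 + 2 = 35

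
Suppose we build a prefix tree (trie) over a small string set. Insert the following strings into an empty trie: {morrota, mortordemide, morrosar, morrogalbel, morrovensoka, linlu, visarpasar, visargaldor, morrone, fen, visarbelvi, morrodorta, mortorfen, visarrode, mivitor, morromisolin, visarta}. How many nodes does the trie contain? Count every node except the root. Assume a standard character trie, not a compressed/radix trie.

90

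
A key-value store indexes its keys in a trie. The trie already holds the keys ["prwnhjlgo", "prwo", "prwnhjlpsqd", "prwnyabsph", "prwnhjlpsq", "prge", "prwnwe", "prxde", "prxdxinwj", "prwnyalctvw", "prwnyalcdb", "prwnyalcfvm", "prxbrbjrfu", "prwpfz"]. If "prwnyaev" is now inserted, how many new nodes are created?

2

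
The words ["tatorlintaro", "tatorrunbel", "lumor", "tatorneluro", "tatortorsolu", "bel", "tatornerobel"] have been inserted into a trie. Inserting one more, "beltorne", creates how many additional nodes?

5

The longest prefix of "beltorne" already in the trie is "bel" (length 3).
So 8 − 3 = 5 new nodes.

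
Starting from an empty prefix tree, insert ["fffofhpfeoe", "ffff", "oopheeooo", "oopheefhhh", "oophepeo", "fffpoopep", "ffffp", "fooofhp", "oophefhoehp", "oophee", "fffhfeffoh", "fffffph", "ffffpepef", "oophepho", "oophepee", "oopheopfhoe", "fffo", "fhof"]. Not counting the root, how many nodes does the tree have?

73

For each word, the new-node count is its length minus the longest prefix already in the trie:
  "fffofhpfeoe" → 11 new (f, f, f, o, f, h, p, f, e, o, e)
  "ffff" → prefix "fff" already present; 1 new (f)
  "oopheeooo" → 9 new (o, o, p, h, e, e, o, o, o)
  "oopheefhhh" → prefix "oophee" already present; 4 new (f, h, h, h)
  "oophepeo" → prefix "oophe" already present; 3 new (p, e, o)
  "fffpoopep" → prefix "fff" already present; 6 new (p, o, o, p, e, p)
  "ffffp" → prefix "ffff" already present; 1 new (p)
  "fooofhp" → prefix "f" already present; 6 new (o, o, o, f, h, p)
  "oophefhoehp" → prefix "oophe" already present; 6 new (f, h, o, e, h, p)
  "oophee" → prefix "oophee" already present; 0 new (none)
  "fffhfeffoh" → prefix "fff" already present; 7 new (h, f, e, f, f, o, h)
  "fffffph" → prefix "ffff" already present; 3 new (f, p, h)
  "ffffpepef" → prefix "ffffp" already present; 4 new (e, p, e, f)
  "oophepho" → prefix "oophep" already present; 2 new (h, o)
  "oophepee" → prefix "oophepe" already present; 1 new (e)
  "oopheopfhoe" → prefix "oophe" already present; 6 new (o, p, f, h, o, e)
  "fffo" → prefix "fffo" already present; 0 new (none)
  "fhof" → prefix "f" already present; 3 new (h, o, f)
Total nodes = 11 + 1 + 9 + 4 + 3 + 6 + 1 + 6 + 6 + 0 + 7 + 3 + 4 + 2 + 1 + 6 + 0 + 3 = 73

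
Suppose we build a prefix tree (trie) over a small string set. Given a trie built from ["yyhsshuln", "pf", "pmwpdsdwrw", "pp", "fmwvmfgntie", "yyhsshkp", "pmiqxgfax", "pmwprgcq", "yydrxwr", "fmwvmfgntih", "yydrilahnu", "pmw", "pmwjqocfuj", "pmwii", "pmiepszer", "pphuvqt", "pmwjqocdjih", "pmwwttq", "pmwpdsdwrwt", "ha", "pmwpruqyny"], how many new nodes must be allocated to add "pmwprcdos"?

The longest prefix of "pmwprcdos" already in the trie is "pmwpr" (length 5).
Each of the 4 remaining characters creates one node.

4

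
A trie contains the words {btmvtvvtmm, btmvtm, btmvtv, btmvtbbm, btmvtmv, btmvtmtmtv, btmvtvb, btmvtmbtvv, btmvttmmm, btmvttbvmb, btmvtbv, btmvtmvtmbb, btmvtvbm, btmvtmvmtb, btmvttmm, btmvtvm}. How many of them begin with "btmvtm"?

6

Walk to "btmvtm"; the words in its subtree are exactly those with that prefix.
Words under "btmvtm": btmvtm, btmvtmbtvv, btmvtmtmtv, btmvtmv, btmvtmvmtb, btmvtmvtmbb
Count: 6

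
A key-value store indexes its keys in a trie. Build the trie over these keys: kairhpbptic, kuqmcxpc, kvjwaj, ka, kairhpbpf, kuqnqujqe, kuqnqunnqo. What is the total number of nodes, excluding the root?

34

Trace insertions, counting only characters that open a new branch:
  "kairhpbptic" → 11 new (k, a, i, r, h, p, b, p, t, i, c)
  "kuqmcxpc" → prefix "k" already present; 7 new (u, q, m, c, x, p, c)
  "kvjwaj" → prefix "k" already present; 5 new (v, j, w, a, j)
  "ka" → prefix "ka" already present; 0 new (none)
  "kairhpbpf" → prefix "kairhpbp" already present; 1 new (f)
  "kuqnqujqe" → prefix "kuq" already present; 6 new (n, q, u, j, q, e)
  "kuqnqunnqo" → prefix "kuqnqu" already present; 4 new (n, n, q, o)
Total nodes = 11 + 7 + 5 + 0 + 1 + 6 + 4 = 34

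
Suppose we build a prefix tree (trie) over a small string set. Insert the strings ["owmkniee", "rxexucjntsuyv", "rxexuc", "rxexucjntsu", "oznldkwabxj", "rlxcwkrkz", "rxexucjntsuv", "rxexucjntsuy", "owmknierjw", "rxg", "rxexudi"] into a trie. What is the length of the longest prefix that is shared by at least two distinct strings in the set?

12

The deepest shared node is where two words last agree before diverging.
e.g. "rxexucjntsuy" and "rxexucjntsuyv" share the prefix "rxexucjntsuy" of length 12; no pair shares a longer one.
Longest shared-prefix length: 12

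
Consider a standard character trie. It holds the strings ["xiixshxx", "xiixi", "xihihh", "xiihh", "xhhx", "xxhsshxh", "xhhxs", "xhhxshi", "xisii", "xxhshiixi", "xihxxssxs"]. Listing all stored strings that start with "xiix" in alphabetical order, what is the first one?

DFS of the "xiix" subtree visits, in order: "xiixi", "xiixshxx"
The 1st is xiixi.

xiixi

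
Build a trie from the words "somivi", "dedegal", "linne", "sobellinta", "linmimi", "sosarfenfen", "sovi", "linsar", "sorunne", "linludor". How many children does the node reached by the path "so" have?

5

Follow the path "so" to its node, then look at its outgoing edges.
Distinct next characters after "so": b, m, r, s, v.
That node has 5 child edges.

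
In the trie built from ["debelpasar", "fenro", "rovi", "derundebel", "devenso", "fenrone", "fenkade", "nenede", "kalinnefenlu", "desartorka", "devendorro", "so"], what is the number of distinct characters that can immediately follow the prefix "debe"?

1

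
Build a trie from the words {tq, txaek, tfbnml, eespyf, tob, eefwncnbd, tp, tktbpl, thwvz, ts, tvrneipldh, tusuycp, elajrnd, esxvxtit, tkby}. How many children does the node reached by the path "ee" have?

The children of the "ee" node are the distinct next characters among strings starting with "ee".
Distinct next characters after "ee": f, s.
That node has 2 child edges.

2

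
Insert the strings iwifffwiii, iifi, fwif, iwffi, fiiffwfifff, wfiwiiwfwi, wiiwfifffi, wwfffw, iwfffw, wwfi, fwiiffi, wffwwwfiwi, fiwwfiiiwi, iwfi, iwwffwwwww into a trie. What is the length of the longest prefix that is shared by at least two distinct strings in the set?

4

Equivalently: take the maximum, over all pairs, of their longest common prefix length.
"iwfffw" and "iwffi" agree on "iwff" (4 characters) before diverging; nothing deeper is shared.
Longest shared-prefix length: 4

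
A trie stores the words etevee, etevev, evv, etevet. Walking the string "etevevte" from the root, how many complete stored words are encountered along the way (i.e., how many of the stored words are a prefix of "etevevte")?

1

Check each prefix of "etevevte" against the stored set — each match is an end-marker on the path.
Prefixes of the query that are stored words: "etevev"
Count: 1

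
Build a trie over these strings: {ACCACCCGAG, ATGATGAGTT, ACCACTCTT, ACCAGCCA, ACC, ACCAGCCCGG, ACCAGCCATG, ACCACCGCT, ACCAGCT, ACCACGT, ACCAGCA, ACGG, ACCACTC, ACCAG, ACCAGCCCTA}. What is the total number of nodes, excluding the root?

Trace insertions, counting only characters that open a new branch:
  "ACCACCCGAG" → 10 new (A, C, C, A, C, C, C, G, A, G)
  "ATGATGAGTT" → prefix "A" already present; 9 new (T, G, A, T, G, A, G, T, T)
  "ACCACTCTT" → prefix "ACCAC" already present; 4 new (T, C, T, T)
  "ACCAGCCA" → prefix "ACCA" already present; 4 new (G, C, C, A)
  "ACC" → prefix "ACC" already present; 0 new (none)
  "ACCAGCCCGG" → prefix "ACCAGCC" already present; 3 new (C, G, G)
  "ACCAGCCATG" → prefix "ACCAGCCA" already present; 2 new (T, G)
  "ACCACCGCT" → prefix "ACCACC" already present; 3 new (G, C, T)
  "ACCAGCT" → prefix "ACCAGC" already present; 1 new (T)
  "ACCACGT" → prefix "ACCAC" already present; 2 new (G, T)
  "ACCAGCA" → prefix "ACCAGC" already present; 1 new (A)
  "ACGG" → prefix "AC" already present; 2 new (G, G)
  "ACCACTC" → prefix "ACCACTC" already present; 0 new (none)
  "ACCAG" → prefix "ACCAG" already present; 0 new (none)
  "ACCAGCCCTA" → prefix "ACCAGCCC" already present; 2 new (T, A)
Total nodes = 10 + 9 + 4 + 4 + 0 + 3 + 2 + 3 + 1 + 2 + 1 + 2 + 0 + 0 + 2 = 43

43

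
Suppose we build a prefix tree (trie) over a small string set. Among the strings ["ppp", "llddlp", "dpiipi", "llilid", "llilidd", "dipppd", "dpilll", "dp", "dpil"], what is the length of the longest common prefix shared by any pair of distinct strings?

6

Equivalently: take the maximum, over all pairs, of their longest common prefix length.
"llilid" and "llilidd" agree on "llilid" (6 characters) before diverging; nothing deeper is shared.
Longest shared-prefix length: 6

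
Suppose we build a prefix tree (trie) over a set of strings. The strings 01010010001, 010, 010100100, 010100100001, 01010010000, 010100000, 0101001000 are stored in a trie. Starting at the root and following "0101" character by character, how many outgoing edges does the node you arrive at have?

Follow the path "0101" to its node, then look at its outgoing edges.
Distinct next characters after "0101": 0.
That node has 1 child edge.

1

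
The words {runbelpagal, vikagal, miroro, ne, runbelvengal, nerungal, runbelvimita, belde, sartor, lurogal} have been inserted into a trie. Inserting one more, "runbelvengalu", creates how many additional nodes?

Walking "runbelvengalu" from the root, the first 12 characters ("runbelvengal") follow existing edges; "u" is the first miss.
Each of the 1 remaining characters creates one node.

1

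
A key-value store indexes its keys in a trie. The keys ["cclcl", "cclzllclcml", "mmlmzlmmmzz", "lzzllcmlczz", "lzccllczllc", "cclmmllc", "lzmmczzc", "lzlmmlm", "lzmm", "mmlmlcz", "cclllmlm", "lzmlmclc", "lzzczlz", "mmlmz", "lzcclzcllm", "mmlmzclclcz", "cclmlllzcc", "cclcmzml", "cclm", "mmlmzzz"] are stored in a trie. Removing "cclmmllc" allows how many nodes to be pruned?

After clearing the end-marker at "cclmmllc", prune upward until reaching a node still needed by another word.
The suffix "mllc" (4 nodes) is used only by "cclmmllc"; the node for "cclm" still has the child "l", so pruning stops there.
Nodes removed: 4

4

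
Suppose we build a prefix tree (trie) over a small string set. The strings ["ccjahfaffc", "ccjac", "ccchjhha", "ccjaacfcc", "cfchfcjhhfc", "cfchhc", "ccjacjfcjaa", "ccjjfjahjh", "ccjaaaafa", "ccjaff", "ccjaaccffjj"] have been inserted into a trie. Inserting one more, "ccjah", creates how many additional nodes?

0

Every character of "ccjah" already lies on an existing path (it is a prefix of some stored word).
No new nodes are needed: 0.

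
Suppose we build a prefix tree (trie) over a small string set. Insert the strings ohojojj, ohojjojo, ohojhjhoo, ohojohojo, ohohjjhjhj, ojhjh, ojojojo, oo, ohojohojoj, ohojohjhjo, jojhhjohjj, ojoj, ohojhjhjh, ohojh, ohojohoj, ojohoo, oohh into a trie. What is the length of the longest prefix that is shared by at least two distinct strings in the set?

Equivalently: take the maximum, over all pairs, of their longest common prefix length.
e.g. "ohojohojo" and "ohojohojoj" share the prefix "ohojohojo" of length 9; no pair shares a longer one.
Longest shared-prefix length: 9

9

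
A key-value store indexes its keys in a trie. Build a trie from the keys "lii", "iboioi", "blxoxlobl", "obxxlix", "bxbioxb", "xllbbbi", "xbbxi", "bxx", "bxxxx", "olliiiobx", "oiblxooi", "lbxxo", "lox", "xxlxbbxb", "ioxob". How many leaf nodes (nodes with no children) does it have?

14

Leaves are exactly the stored words that no other stored word extends.
Those words: "blxoxlobl", "bxbioxb", "bxxxx", "iboioi", "ioxob", "lbxxo", "lii", "lox", "obxxlix", "oiblxooi", "olliiiobx", "xbbxi", "xllbbbi", "xxlxbbxb"
Leaf count: 14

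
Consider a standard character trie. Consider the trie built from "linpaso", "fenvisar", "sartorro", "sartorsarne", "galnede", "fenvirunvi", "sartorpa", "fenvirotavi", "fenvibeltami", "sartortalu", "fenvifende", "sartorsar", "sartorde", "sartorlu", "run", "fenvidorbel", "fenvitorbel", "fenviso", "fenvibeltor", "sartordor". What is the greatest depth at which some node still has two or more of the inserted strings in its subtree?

The deepest shared node is where two words last agree before diverging.
e.g. "fenvibeltami" and "fenvibeltor" share the prefix "fenvibelt" of length 9; no pair shares a longer one.
Longest shared-prefix length: 9

9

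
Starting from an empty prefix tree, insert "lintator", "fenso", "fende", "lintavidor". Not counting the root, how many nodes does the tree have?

20

Count nodes per top-level branch (shared prefixes stored once):
  'f'-branch (fende, fenso): 7 nodes
  'l'-branch (lintator, lintavidor): 13 nodes
Sum: 20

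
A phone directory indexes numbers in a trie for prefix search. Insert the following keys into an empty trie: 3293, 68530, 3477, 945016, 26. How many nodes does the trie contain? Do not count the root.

Count nodes per top-level branch (shared prefixes stored once):
  '2'-branch (26): 2 nodes
  '3'-branch (3293, 3477): 7 nodes
  '6'-branch (68530): 5 nodes
  '9'-branch (945016): 6 nodes
Sum: 20

20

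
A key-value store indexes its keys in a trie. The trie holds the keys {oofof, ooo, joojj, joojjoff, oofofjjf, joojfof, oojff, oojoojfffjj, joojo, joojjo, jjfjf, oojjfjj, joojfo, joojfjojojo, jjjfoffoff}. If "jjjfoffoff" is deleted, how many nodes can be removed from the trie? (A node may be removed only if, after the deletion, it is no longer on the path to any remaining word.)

8

Walk "jjjfoffoff" from the leaf back toward the root, removing each node that no remaining word uses.
The suffix "jfoffoff" (8 nodes) is used only by "jjjfoffoff"; the node for "jj" still has the child "f", so pruning stops there.
Nodes removed: 8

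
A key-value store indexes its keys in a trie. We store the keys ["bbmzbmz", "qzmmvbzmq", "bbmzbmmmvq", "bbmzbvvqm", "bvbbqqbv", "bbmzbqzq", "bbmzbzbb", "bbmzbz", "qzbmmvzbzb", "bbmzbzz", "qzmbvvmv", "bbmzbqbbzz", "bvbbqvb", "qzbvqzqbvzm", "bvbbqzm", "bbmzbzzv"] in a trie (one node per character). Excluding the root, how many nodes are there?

68

Trace insertions, counting only characters that open a new branch:
  "bbmzbmz" → 7 new (b, b, m, z, b, m, z)
  "qzmmvbzmq" → 9 new (q, z, m, m, v, b, z, m, q)
  "bbmzbmmmvq" → prefix "bbmzbm" already present; 4 new (m, m, v, q)
  "bbmzbvvqm" → prefix "bbmzb" already present; 4 new (v, v, q, m)
  "bvbbqqbv" → prefix "b" already present; 7 new (v, b, b, q, q, b, v)
  "bbmzbqzq" → prefix "bbmzb" already present; 3 new (q, z, q)
  "bbmzbzbb" → prefix "bbmzb" already present; 3 new (z, b, b)
  "bbmzbz" → prefix "bbmzbz" already present; 0 new (none)
  "qzbmmvzbzb" → prefix "qz" already present; 8 new (b, m, m, v, z, b, z, b)
  "bbmzbzz" → prefix "bbmzbz" already present; 1 new (z)
  "qzmbvvmv" → prefix "qzm" already present; 5 new (b, v, v, m, v)
  "bbmzbqbbzz" → prefix "bbmzbq" already present; 4 new (b, b, z, z)
  "bvbbqvb" → prefix "bvbbq" already present; 2 new (v, b)
  "qzbvqzqbvzm" → prefix "qzb" already present; 8 new (v, q, z, q, b, v, z, m)
  "bvbbqzm" → prefix "bvbbq" already present; 2 new (z, m)
  "bbmzbzzv" → prefix "bbmzbzz" already present; 1 new (v)
Total nodes = 7 + 9 + 4 + 4 + 7 + 3 + 3 + 0 + 8 + 1 + 5 + 4 + 2 + 8 + 2 + 1 = 68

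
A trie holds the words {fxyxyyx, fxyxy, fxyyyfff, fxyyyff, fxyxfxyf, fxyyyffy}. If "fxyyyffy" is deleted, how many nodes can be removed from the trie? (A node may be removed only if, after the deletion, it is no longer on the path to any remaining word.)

1

After clearing the end-marker at "fxyyyffy", prune upward until reaching a node still needed by another word.
The suffix "y" (1 node) is used only by "fxyyyffy"; the node for "fxyyyff" still has the child "f", so pruning stops there.
Nodes removed: 1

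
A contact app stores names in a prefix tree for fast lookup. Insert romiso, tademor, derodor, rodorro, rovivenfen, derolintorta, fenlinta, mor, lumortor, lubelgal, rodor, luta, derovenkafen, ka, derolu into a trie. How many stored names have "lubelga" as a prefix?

1

Walk to "lubelga"; the words in its subtree are exactly those with that prefix.
Words under "lubelga": lubelgal
Count: 1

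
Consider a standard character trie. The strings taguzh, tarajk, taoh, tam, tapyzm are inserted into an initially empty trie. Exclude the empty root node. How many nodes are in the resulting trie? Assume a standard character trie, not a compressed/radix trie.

For each word, the new-node count is its length minus the longest prefix already in the trie:
  "taguzh" → 6 new (t, a, g, u, z, h)
  "tarajk" → prefix "ta" already present; 4 new (r, a, j, k)
  "taoh" → prefix "ta" already present; 2 new (o, h)
  "tam" → prefix "ta" already present; 1 new (m)
  "tapyzm" → prefix "ta" already present; 4 new (p, y, z, m)
Total nodes = 6 + 4 + 2 + 1 + 4 = 17

17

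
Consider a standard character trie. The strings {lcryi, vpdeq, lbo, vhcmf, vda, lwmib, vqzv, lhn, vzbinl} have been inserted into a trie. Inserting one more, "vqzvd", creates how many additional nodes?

The longest prefix of "vqzvd" already in the trie is "vqzv" (length 4).
New nodes needed: |"vqzvd"| − 4 = 5 − 4 = 1.

1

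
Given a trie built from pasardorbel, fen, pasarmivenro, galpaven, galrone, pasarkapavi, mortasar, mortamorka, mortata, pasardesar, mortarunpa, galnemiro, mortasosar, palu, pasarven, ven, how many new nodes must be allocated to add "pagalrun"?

"pa" is already a path in the trie; the remaining "galrun" must be added.
Each of the 6 remaining characters creates one node.

6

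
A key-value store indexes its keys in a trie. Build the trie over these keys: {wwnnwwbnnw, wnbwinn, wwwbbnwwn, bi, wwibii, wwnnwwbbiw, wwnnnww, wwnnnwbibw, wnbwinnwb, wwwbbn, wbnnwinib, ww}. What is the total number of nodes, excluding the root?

49

For each word, the new-node count is its length minus the longest prefix already in the trie:
  "wwnnwwbnnw" → 10 new (w, w, n, n, w, w, b, n, n, w)
  "wnbwinn" → prefix "w" already present; 6 new (n, b, w, i, n, n)
  "wwwbbnwwn" → prefix "ww" already present; 7 new (w, b, b, n, w, w, n)
  "bi" → 2 new (b, i)
  "wwibii" → prefix "ww" already present; 4 new (i, b, i, i)
  "wwnnwwbbiw" → prefix "wwnnwwb" already present; 3 new (b, i, w)
  "wwnnnww" → prefix "wwnn" already present; 3 new (n, w, w)
  "wwnnnwbibw" → prefix "wwnnnw" already present; 4 new (b, i, b, w)
  "wnbwinnwb" → prefix "wnbwinn" already present; 2 new (w, b)
  "wwwbbn" → prefix "wwwbbn" already present; 0 new (none)
  "wbnnwinib" → prefix "w" already present; 8 new (b, n, n, w, i, n, i, b)
  "ww" → prefix "ww" already present; 0 new (none)
Total nodes = 10 + 6 + 7 + 2 + 4 + 3 + 3 + 4 + 2 + 0 + 8 + 0 = 49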